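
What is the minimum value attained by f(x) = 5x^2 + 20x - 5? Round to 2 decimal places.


For a quadratic f(x) = ax^2 + bx + c with a > 0, the minimum is at the vertex.
Vertex x-coordinate: x = -b/(2a)
x = -(20) / (2 * 5)
x = -20/10 = -2
Substitute back to find the minimum value:
f(-2) = 5 * (-2)^2 + 20 * (-2) - 5
= 20 - 40 - 5
= -25 = -25.00

-25.00


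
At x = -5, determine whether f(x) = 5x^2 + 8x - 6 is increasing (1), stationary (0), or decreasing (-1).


Compute f'(x) to determine behavior:
f'(x) = 10x + 8
f'(-5) = 10 * (-5) + 8
= -50 + 8
= -42
Since f'(-5) < 0, the function is decreasing (-1)

-1


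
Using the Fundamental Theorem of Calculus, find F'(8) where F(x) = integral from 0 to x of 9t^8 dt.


By the Fundamental Theorem of Calculus (Part 1):
If F(x) = integral from 0 to x of f(t) dt, then F'(x) = f(x)
Here f(t) = 9t^8
So F'(x) = 9x^8
Evaluate at x = 8:
F'(8) = 9 * 8^8
= 9 * 16777216
= 150994944

150994944


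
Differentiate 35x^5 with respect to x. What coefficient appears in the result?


We apply the power rule: d/dx [ax^n] = a*n * x^(n-1)
d/dx [35x^5]
= 35 * 5 * x^(5-1)
= 175x^4
The coefficient is 175

175


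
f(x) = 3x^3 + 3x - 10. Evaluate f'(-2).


Differentiate f(x) = 3x^3 + 3x - 10 term by term:
f'(x) = 9x^2 + 3
Substitute x = -2:
f'(-2) = 9 * (-2)^2 + 0 * (-2) + 3
= 36 + 0 + 3
= 39

39


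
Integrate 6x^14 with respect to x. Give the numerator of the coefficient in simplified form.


Apply the power rule for integration:
integral of ax^n dx = a/(n+1) * x^(n+1) + C
integral of 6x^14 dx
= 6/15 * x^15 + C
= 2/5 * x^15 + C
The coefficient in lowest terms is 2/5, and its numerator is 2

2


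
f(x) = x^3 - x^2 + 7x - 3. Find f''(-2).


First derivative:
f'(x) = 3x^2 - 2x + 7
Second derivative:
f''(x) = 6x - 2
Substitute x = -2:
f''(-2) = 6 * (-2) - 2
= -12 - 2
= -14

-14


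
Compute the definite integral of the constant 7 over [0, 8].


The integral of a constant k over [a, b] equals k * (b - a).
integral from 0 to 8 of 7 dx
= 7 * (8 - 0)
= 7 * 8
= 56

56


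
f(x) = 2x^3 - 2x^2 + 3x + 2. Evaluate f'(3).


Differentiate f(x) = 2x^3 - 2x^2 + 3x + 2 term by term:
f'(x) = 6x^2 - 4x + 3
Substitute x = 3:
f'(3) = 6 * 3^2 - 4 * 3 + 3
= 54 - 12 + 3
= 45

45


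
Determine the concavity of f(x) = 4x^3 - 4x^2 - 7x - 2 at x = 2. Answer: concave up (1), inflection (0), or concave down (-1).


Concavity is determined by the sign of f''(x).
f(x) = 4x^3 - 4x^2 - 7x - 2
f'(x) = 12x^2 - 8x - 7
f''(x) = 24x - 8
f''(2) = 24 * 2 - 8
= 48 - 8
= 40
Since f''(2) > 0, the function is concave up (1)

1


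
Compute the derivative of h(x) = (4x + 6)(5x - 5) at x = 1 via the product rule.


Let u(x) = 4x + 6 and v(x) = 5x - 5
u'(x) = 4
v'(x) = 5
Product rule: h'(x) = u'(x)*v(x) + u(x)*v'(x)
= 4 * (5x - 5) + (4x + 6) * 5
At x = 1:
u(1) = 4 * 1 + 6 = 10
v(1) = 5 * 1 - 5 = 0
h'(1) = 4 * 0 + 10 * 5
= 0 + 50
= 50

50


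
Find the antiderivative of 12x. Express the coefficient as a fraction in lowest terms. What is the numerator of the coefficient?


Apply the power rule for integration:
integral of ax^n dx = a/(n+1) * x^(n+1) + C
integral of 12x dx
= 12/2 * x^2 + C
= 6 * x^2 + C
The coefficient in lowest terms is 6 = 6/1, so its numerator is 6

6


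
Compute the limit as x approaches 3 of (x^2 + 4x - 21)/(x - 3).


Direct substitution gives 0/0, so we factor the numerator.
Factor: (x^2 + 4x - 21) = (x - 3)(x + 7)
Cancel the common factor (x - 3):
(x^2 + 4x - 21)/(x - 3) = (x + 7)
Now substitute x = 3:
= (3) - (-7) = 10

10


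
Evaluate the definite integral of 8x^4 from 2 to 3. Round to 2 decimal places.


Find the antiderivative of 8x^4:
F(x) = 8/5 * x^5
Apply the Fundamental Theorem of Calculus:
F(3) - F(2)
= 8/5 * 3^5 - 8/5 * 2^5
= 8/5 * (243 - 32)
= 8/5 * 211
= 1688/5 = 337.60

337.60


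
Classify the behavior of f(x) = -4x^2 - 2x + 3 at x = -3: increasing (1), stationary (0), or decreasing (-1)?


Compute f'(x) to determine behavior:
f'(x) = -8x - 2
f'(-3) = -8 * (-3) - 2
= 24 - 2
= 22
Since f'(-3) > 0, the function is increasing (1)

1


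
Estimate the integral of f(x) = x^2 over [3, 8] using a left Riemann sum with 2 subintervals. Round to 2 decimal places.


Left Riemann sum uses left endpoints of each subinterval.
Interval: [3, 8], n = 2
dx = (8 - 3) / 2 = 5/2
Left endpoints: [3, 11/2]
f values: [9, 121/4]
Sum = dx * (sum of f values)
= 5/2 * 157/4
= 785/8 ≈ 98.13

98.13


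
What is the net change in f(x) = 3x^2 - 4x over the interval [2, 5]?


Net change = f(b) - f(a)
f(x) = 3x^2 - 4x
Compute f(5):
f(5) = 3 * 5^2 - 4 * 5 + 0
= 75 - 20 + 0
= 55
Compute f(2):
f(2) = 3 * 2^2 - 4 * 2 + 0
= 12 - 8 + 0
= 4
Net change = 55 - 4 = 51

51


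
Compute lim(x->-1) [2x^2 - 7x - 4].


Since polynomials are continuous, we use direct substitution.
lim(x->-1) of 2x^2 - 7x - 4
= 2 * (-1)^2 - 7 * (-1) - 4
= 2 + 7 - 4
= 5

5


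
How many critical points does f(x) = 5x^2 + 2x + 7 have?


Find where f'(x) = 0:
f'(x) = 10x + 2
Set f'(x) = 0:
10x + 2 = 0
x = -2 / 10 = -1/5
This is a linear equation in x, so there is exactly one solution.
Number of critical points: 1

1


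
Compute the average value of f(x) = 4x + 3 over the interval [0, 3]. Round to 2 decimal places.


Average value = 1/(b-a) * integral from a to b of f(x) dx
First compute the integral of 4x + 3:
F(x) = 2x^2 + 3x
F(3) = 2 * 9 + 3 * 3 = 27
F(0) = 2 * 0 + 3 * 0 = 0
Integral = 27 - 0 = 27
Average = 27 / (3 - 0) = 27 / 3
= 9 = 9.00

9.00


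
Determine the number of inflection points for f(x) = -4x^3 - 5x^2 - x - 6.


Inflection points occur where f''(x) = 0 and concavity changes.
f(x) = -4x^3 - 5x^2 - x - 6
f'(x) = -12x^2 - 10x - 1
f''(x) = -24x - 10
Set f''(x) = 0:
-24x - 10 = 0
x = 10 / (-24) = -5/12
Since f''(x) is linear (degree 1), it changes sign at this point.
Therefore there is exactly 1 inflection point.

1


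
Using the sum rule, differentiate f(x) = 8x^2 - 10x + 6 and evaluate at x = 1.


Differentiate term by term using power and sum rules:
f(x) = 8x^2 - 10x + 6
f'(x) = 16x - 10
Substitute x = 1:
f'(1) = 16 * 1 - 10
= 16 - 10
= 6

6


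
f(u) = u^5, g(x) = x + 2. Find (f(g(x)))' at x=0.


Using the chain rule: (f(g(x)))' = f'(g(x)) * g'(x)
First, find g(0):
g(0) = 1 * 0 + 2 = 2
Next, f'(u) = 5u^4
And g'(x) = 1
So f'(g(0)) * g'(0)
= 5 * 2^4 * 1
= 5 * 16 * 1
= 80

80


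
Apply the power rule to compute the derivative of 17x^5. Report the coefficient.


We apply the power rule: d/dx [ax^n] = a*n * x^(n-1)
d/dx [17x^5]
= 17 * 5 * x^(5-1)
= 85x^4
The coefficient is 85

85


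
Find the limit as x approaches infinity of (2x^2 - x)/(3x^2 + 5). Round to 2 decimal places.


For limits at infinity with equal-degree polynomials,
we compare leading coefficients.
Numerator leading term: 2x^2
Denominator leading term: 3x^2
Divide both by x^2:
lim = (2 - 1/x) / (3 + 5/x^2)
As x -> infinity, the 1/x and 1/x^2 terms vanish:
= 2/3 ≈ 0.67

0.67


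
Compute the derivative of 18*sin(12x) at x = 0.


Apply the chain rule to differentiate 18*sin(12x):
d/dx [18*sin(12x)]
= 18 * cos(12x) * d/dx(12x)
= 18 * 12 * cos(12x)
= 216 * cos(12x)
Evaluate at x = 0:
= 216 * cos(0)
= 216 * 1
= 216

216


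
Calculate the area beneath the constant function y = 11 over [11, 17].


The area under a constant function y = 11 is a rectangle.
Width = 17 - 11 = 6
Height = 11
Area = width * height
= 6 * 11
= 66

66


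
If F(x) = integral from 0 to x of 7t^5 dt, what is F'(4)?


By the Fundamental Theorem of Calculus (Part 1):
If F(x) = integral from 0 to x of f(t) dt, then F'(x) = f(x)
Here f(t) = 7t^5
So F'(x) = 7x^5
Evaluate at x = 4:
F'(4) = 7 * 4^5
= 7 * 1024
= 7168

7168


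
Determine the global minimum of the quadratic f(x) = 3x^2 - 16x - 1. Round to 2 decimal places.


For a quadratic f(x) = ax^2 + bx + c with a > 0, the minimum is at the vertex.
Vertex x-coordinate: x = -b/(2a)
x = -(-16) / (2 * 3)
x = 16/6 = 8/3
Substitute back to find the minimum value:
f(8/3) = 3 * (8/3)^2 - 16 * (8/3) - 1
= 64/3 - 128/3 - 1
= -67/3 ≈ -22.33

-22.33


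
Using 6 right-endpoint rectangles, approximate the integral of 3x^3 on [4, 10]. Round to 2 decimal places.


Right Riemann sum uses right endpoints of each subinterval.
Interval: [4, 10], n = 6
dx = (10 - 4) / 6 = 1
Right endpoints: [5, 6, 7, 8, 9, 10]
f values: [375, 648, 1029, 1536, 2187, 3000]
Sum = dx * (sum of f values)
= 1 * 8775
= 8775 = 8775.00

8775.00


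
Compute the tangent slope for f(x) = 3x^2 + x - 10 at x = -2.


The slope of the tangent line equals f'(x) at the point.
f(x) = 3x^2 + x - 10
f'(x) = 6x + 1
At x = -2:
f'(-2) = 6 * (-2) + 1
= -12 + 1
= -11

-11


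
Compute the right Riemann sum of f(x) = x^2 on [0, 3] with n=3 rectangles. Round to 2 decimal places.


Right Riemann sum uses right endpoints of each subinterval.
Interval: [0, 3], n = 3
dx = (3 - 0) / 3 = 1
Right endpoints: [1, 2, 3]
f values: [1, 4, 9]
Sum = dx * (sum of f values)
= 1 * 14
= 14 = 14.00

14.00


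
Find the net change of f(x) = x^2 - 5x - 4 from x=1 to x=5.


Net change = f(b) - f(a)
f(x) = x^2 - 5x - 4
Compute f(5):
f(5) = 1 * 5^2 - 5 * 5 - 4
= 25 - 25 - 4
= -4
Compute f(1):
f(1) = 1 * 1^2 - 5 * 1 - 4
= 1 - 5 - 4
= -8
Net change = -4 - (-8) = 4

4


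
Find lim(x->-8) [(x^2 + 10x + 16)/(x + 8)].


Direct substitution gives 0/0, so we factor the numerator.
Factor: (x^2 + 10x + 16) = (x + 8)(x + 2)
Cancel the common factor (x + 8):
(x^2 + 10x + 16)/(x + 8) = (x + 2)
Now substitute x = -8:
= (-8) - (-2) = -6

-6


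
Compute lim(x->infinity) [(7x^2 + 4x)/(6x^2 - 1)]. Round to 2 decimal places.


For limits at infinity with equal-degree polynomials,
we compare leading coefficients.
Numerator leading term: 7x^2
Denominator leading term: 6x^2
Divide both by x^2:
lim = (7 + 4/x) / (6 - 1/x^2)
As x -> infinity, the 1/x and 1/x^2 terms vanish:
= 7/6 ≈ 1.17

1.17


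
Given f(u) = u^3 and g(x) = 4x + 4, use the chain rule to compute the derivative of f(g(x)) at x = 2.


Using the chain rule: (f(g(x)))' = f'(g(x)) * g'(x)
First, find g(2):
g(2) = 4 * 2 + 4 = 12
Next, f'(u) = 3u^2
And g'(x) = 4
So f'(g(2)) * g'(2)
= 3 * 12^2 * 4
= 3 * 144 * 4
= 1728

1728


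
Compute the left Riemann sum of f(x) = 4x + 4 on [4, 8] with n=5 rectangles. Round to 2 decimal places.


Left Riemann sum uses left endpoints of each subinterval.
Interval: [4, 8], n = 5
dx = (8 - 4) / 5 = 4/5
Left endpoints: [4, 24/5, 28/5, 32/5, 36/5]
f values: [20, 116/5, 132/5, 148/5, 164/5]
Sum = dx * (sum of f values)
= 4/5 * 132
= 528/5 = 105.60

105.60


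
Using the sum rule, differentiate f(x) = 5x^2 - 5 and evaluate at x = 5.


Differentiate term by term using power and sum rules:
f(x) = 5x^2 - 5
f'(x) = 10x
Substitute x = 5:
f'(5) = 10 * 5 + 0
= 50 + 0
= 50

50


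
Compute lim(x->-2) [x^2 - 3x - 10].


Since polynomials are continuous, we use direct substitution.
lim(x->-2) of x^2 - 3x - 10
= 1 * (-2)^2 - 3 * (-2) - 10
= 4 + 6 - 10
= 0

0


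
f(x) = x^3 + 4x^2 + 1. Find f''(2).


First derivative:
f'(x) = 3x^2 + 8x
Second derivative:
f''(x) = 6x + 8
Substitute x = 2:
f''(2) = 6 * 2 + 8
= 12 + 8
= 20

20


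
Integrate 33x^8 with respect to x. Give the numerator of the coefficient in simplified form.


Apply the power rule for integration:
integral of ax^n dx = a/(n+1) * x^(n+1) + C
integral of 33x^8 dx
= 33/9 * x^9 + C
= 11/3 * x^9 + C
The coefficient in lowest terms is 11/3, and its numerator is 11

11


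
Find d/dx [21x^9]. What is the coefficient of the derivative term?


We apply the power rule: d/dx [ax^n] = a*n * x^(n-1)
d/dx [21x^9]
= 21 * 9 * x^(9-1)
= 189x^8
The coefficient is 189

189


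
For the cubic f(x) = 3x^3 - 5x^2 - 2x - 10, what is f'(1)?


Differentiate f(x) = 3x^3 - 5x^2 - 2x - 10 term by term:
f'(x) = 9x^2 - 10x - 2
Substitute x = 1:
f'(1) = 9 * 1^2 - 10 * 1 - 2
= 9 - 10 - 2
= -3

-3


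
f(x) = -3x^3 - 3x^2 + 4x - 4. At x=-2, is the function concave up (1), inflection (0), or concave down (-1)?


Concavity is determined by the sign of f''(x).
f(x) = -3x^3 - 3x^2 + 4x - 4
f'(x) = -9x^2 - 6x + 4
f''(x) = -18x - 6
f''(-2) = -18 * (-2) - 6
= 36 - 6
= 30
Since f''(-2) > 0, the function is concave up (1)

1


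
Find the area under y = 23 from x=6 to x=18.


The area under a constant function y = 23 is a rectangle.
Width = 18 - 6 = 12
Height = 23
Area = width * height
= 12 * 23
= 276

276


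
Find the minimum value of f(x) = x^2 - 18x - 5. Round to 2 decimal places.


For a quadratic f(x) = ax^2 + bx + c with a > 0, the minimum is at the vertex.
Vertex x-coordinate: x = -b/(2a)
x = -(-18) / (2 * 1)
x = 18/2 = 9
Substitute back to find the minimum value:
f(9) = 1 * 9^2 - 18 * 9 - 5
= 81 - 162 - 5
= -86 = -86.00

-86.00


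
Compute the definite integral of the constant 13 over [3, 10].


The integral of a constant k over [a, b] equals k * (b - a).
integral from 3 to 10 of 13 dx
= 13 * (10 - 3)
= 13 * 7
= 91

91


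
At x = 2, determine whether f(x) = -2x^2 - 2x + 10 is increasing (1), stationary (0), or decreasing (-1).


Compute f'(x) to determine behavior:
f'(x) = -4x - 2
f'(2) = -4 * 2 - 2
= -8 - 2
= -10
Since f'(2) < 0, the function is decreasing (-1)

-1


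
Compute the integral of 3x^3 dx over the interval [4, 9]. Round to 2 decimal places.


Find the antiderivative of 3x^3:
F(x) = 3/4 * x^4
Apply the Fundamental Theorem of Calculus:
F(9) - F(4)
= 3/4 * 9^4 - 3/4 * 4^4
= 3/4 * (6561 - 256)
= 3/4 * 6305
= 18915/4 = 4728.75

4728.75


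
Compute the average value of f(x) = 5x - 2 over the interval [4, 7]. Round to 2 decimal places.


Average value = 1/(b-a) * integral from a to b of f(x) dx
First compute the integral of 5x - 2:
F(x) = (5/2)x^2 - 2x
F(7) = 5/2 * 49 - 2 * 7 = 217/2
F(4) = 5/2 * 16 - 2 * 4 = 32
Integral = 217/2 - 32 = 153/2
Average = (153/2) / (7 - 4) = (153/2) / 3
= 51/2 = 25.50

25.50


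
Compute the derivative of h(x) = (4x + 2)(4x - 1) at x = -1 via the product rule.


Let u(x) = 4x + 2 and v(x) = 4x - 1
u'(x) = 4
v'(x) = 4
Product rule: h'(x) = u'(x)*v(x) + u(x)*v'(x)
= 4 * (4x - 1) + (4x + 2) * 4
At x = -1:
u(-1) = 4 * (-1) + 2 = -2
v(-1) = 4 * (-1) - 1 = -5
h'(-1) = 4 * (-5) + (-2) * 4
= -20 - 8
= -28

-28


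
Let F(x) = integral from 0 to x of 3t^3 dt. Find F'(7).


By the Fundamental Theorem of Calculus (Part 1):
If F(x) = integral from 0 to x of f(t) dt, then F'(x) = f(x)
Here f(t) = 3t^3
So F'(x) = 3x^3
Evaluate at x = 7:
F'(7) = 3 * 7^3
= 3 * 343
= 1029

1029


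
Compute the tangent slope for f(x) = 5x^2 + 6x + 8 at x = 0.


The slope of the tangent line equals f'(x) at the point.
f(x) = 5x^2 + 6x + 8
f'(x) = 10x + 6
At x = 0:
f'(0) = 10 * 0 + 6
= 0 + 6
= 6

6


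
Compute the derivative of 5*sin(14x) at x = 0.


Apply the chain rule to differentiate 5*sin(14x):
d/dx [5*sin(14x)]
= 5 * cos(14x) * d/dx(14x)
= 5 * 14 * cos(14x)
= 70 * cos(14x)
Evaluate at x = 0:
= 70 * cos(0)
= 70 * 1
= 70

70


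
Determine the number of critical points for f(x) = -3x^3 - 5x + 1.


Find where f'(x) = 0:
f(x) = -3x^3 - 5x + 1
f'(x) = -9x^2 - 5
This is a quadratic in x. Use the discriminant to count real roots.
Discriminant = (0)^2 - 4 * (-9) * (-5)
= 0 - 180
= -180
Since discriminant < 0, f'(x) = 0 has no real solutions.
Number of critical points: 0

0


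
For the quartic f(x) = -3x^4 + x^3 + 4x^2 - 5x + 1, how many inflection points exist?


Inflection points occur where f''(x) = 0 and concavity changes.
f(x) = -3x^4 + x^3 + 4x^2 - 5x + 1
f'(x) = -12x^3 + 3x^2 + 8x - 5
f''(x) = -36x^2 + 6x + 8
This is a quadratic in x. Use the discriminant to count real roots.
Discriminant = (6)^2 - 4 * (-36) * 8
= 36 - (-1152)
= 1188
Since discriminant > 0, f''(x) = 0 has 2 distinct real solutions.
A quadratic with two distinct real roots changes sign at each root, so concavity changes at both.
Number of inflection points: 2

2


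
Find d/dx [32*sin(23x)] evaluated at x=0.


Apply the chain rule to differentiate 32*sin(23x):
d/dx [32*sin(23x)]
= 32 * cos(23x) * d/dx(23x)
= 32 * 23 * cos(23x)
= 736 * cos(23x)
Evaluate at x = 0:
= 736 * cos(0)
= 736 * 1
= 736

736


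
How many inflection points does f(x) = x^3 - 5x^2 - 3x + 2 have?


Inflection points occur where f''(x) = 0 and concavity changes.
f(x) = x^3 - 5x^2 - 3x + 2
f'(x) = 3x^2 - 10x - 3
f''(x) = 6x - 10
Set f''(x) = 0:
6x - 10 = 0
x = 10 / 6 = 5/3
Since f''(x) is linear (degree 1), it changes sign at this point.
Therefore there is exactly 1 inflection point.

1


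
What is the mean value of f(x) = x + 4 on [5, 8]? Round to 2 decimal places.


Average value = 1/(b-a) * integral from a to b of f(x) dx
First compute the integral of x + 4:
F(x) = (1/2)x^2 + 4x
F(8) = 1/2 * 64 + 4 * 8 = 64
F(5) = 1/2 * 25 + 4 * 5 = 65/2
Integral = 64 - 65/2 = 63/2
Average = (63/2) / (8 - 5) = (63/2) / 3
= 21/2 = 10.50

10.50


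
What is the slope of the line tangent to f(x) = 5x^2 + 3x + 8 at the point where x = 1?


The slope of the tangent line equals f'(x) at the point.
f(x) = 5x^2 + 3x + 8
f'(x) = 10x + 3
At x = 1:
f'(1) = 10 * 1 + 3
= 10 + 3
= 13

13


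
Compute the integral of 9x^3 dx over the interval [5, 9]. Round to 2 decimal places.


Find the antiderivative of 9x^3:
F(x) = 9/4 * x^4
Apply the Fundamental Theorem of Calculus:
F(9) - F(5)
= 9/4 * 9^4 - 9/4 * 5^4
= 9/4 * (6561 - 625)
= 9/4 * 5936
= 13356 = 13356.00

13356.00


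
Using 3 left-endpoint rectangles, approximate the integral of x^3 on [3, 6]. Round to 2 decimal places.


Left Riemann sum uses left endpoints of each subinterval.
Interval: [3, 6], n = 3
dx = (6 - 3) / 3 = 1
Left endpoints: [3, 4, 5]
f values: [27, 64, 125]
Sum = dx * (sum of f values)
= 1 * 216
= 216 = 216.00

216.00


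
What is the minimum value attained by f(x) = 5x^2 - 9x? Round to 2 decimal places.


For a quadratic f(x) = ax^2 + bx + c with a > 0, the minimum is at the vertex.
Vertex x-coordinate: x = -b/(2a)
x = -(-9) / (2 * 5)
x = 9/10
Substitute back to find the minimum value:
f(9/10) = 5 * (9/10)^2 - 9 * (9/10) + 0
= 81/20 - 81/10 + 0
= -81/20 = -4.05

-4.05


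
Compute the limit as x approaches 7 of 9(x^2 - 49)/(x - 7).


Direct substitution gives 0/0, so we factor the numerator.
Factor: 9(x^2 - 49) = 9 * (x - 7)(x + 7)
Cancel the common factor (x - 7):
9(x^2 - 49)/(x - 7) = 9 * (x + 7)
Now substitute x = 7:
= 9 * (7 + 7) = 126

126


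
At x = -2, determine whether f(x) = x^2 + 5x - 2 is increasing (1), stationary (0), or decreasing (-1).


Compute f'(x) to determine behavior:
f'(x) = 2x + 5
f'(-2) = 2 * (-2) + 5
= -4 + 5
= 1
Since f'(-2) > 0, the function is increasing (1)

1


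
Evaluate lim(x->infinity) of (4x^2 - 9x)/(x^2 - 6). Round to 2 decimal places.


For limits at infinity with equal-degree polynomials,
we compare leading coefficients.
Numerator leading term: 4x^2
Denominator leading term: x^2
Divide both by x^2:
lim = (4 - 9/x) / (1 - 6/x^2)
As x -> infinity, the 1/x and 1/x^2 terms vanish:
= 4/1 = 4 = 4.00

4.00


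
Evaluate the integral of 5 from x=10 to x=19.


The integral of a constant k over [a, b] equals k * (b - a).
integral from 10 to 19 of 5 dx
= 5 * (19 - 10)
= 5 * 9
= 45

45


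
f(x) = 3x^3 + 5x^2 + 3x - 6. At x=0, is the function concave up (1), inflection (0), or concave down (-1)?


Concavity is determined by the sign of f''(x).
f(x) = 3x^3 + 5x^2 + 3x - 6
f'(x) = 9x^2 + 10x + 3
f''(x) = 18x + 10
f''(0) = 18 * 0 + 10
= 0 + 10
= 10
Since f''(0) > 0, the function is concave up (1)

1


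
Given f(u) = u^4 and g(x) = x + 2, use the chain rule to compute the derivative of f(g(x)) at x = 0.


Using the chain rule: (f(g(x)))' = f'(g(x)) * g'(x)
First, find g(0):
g(0) = 1 * 0 + 2 = 2
Next, f'(u) = 4u^3
And g'(x) = 1
So f'(g(0)) * g'(0)
= 4 * 2^3 * 1
= 4 * 8 * 1
= 32

32


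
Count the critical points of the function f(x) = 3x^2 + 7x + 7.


Find where f'(x) = 0:
f'(x) = 6x + 7
Set f'(x) = 0:
6x + 7 = 0
x = -7 / 6 = -7/6
This is a linear equation in x, so there is exactly one solution.
Number of critical points: 1

1


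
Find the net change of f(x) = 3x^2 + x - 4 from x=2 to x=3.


Net change = f(b) - f(a)
f(x) = 3x^2 + x - 4
Compute f(3):
f(3) = 3 * 3^2 + 1 * 3 - 4
= 27 + 3 - 4
= 26
Compute f(2):
f(2) = 3 * 2^2 + 1 * 2 - 4
= 12 + 2 - 4
= 10
Net change = 26 - 10 = 16

16


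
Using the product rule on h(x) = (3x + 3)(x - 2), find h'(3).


Let u(x) = 3x + 3 and v(x) = x - 2
u'(x) = 3
v'(x) = 1
Product rule: h'(x) = u'(x)*v(x) + u(x)*v'(x)
= 3 * (x - 2) + (3x + 3) * 1
At x = 3:
u(3) = 3 * 3 + 3 = 12
v(3) = 1 * 3 - 2 = 1
h'(3) = 3 * 1 + 12 * 1
= 3 + 12
= 15

15


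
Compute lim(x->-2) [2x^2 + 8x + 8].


Since polynomials are continuous, we use direct substitution.
lim(x->-2) of 2x^2 + 8x + 8
= 2 * (-2)^2 + 8 * (-2) + 8
= 8 - 16 + 8
= 0

0


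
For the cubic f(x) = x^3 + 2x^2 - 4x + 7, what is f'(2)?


Differentiate f(x) = x^3 + 2x^2 - 4x + 7 term by term:
f'(x) = 3x^2 + 4x - 4
Substitute x = 2:
f'(2) = 3 * 2^2 + 4 * 2 - 4
= 12 + 8 - 4
= 16

16


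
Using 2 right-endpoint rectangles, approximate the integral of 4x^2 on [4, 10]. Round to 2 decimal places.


Right Riemann sum uses right endpoints of each subinterval.
Interval: [4, 10], n = 2
dx = (10 - 4) / 2 = 3
Right endpoints: [7, 10]
f values: [196, 400]
Sum = dx * (sum of f values)
= 3 * 596
= 1788 = 1788.00

1788.00


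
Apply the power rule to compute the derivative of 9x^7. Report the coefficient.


We apply the power rule: d/dx [ax^n] = a*n * x^(n-1)
d/dx [9x^7]
= 9 * 7 * x^(7-1)
= 63x^6
The coefficient is 63

63


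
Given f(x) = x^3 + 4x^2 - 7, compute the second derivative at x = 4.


First derivative:
f'(x) = 3x^2 + 8x
Second derivative:
f''(x) = 6x + 8
Substitute x = 4:
f''(4) = 6 * 4 + 8
= 24 + 8
= 32

32


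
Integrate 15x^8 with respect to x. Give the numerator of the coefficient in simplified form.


Apply the power rule for integration:
integral of ax^n dx = a/(n+1) * x^(n+1) + C
integral of 15x^8 dx
= 15/9 * x^9 + C
= 5/3 * x^9 + C
The coefficient in lowest terms is 5/3, and its numerator is 5

5


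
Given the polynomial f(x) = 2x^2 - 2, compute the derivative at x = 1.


Differentiate term by term using power and sum rules:
f(x) = 2x^2 - 2
f'(x) = 4x
Substitute x = 1:
f'(1) = 4 * 1 + 0
= 4 + 0
= 4

4


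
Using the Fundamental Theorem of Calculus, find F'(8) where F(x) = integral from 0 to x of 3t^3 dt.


By the Fundamental Theorem of Calculus (Part 1):
If F(x) = integral from 0 to x of f(t) dt, then F'(x) = f(x)
Here f(t) = 3t^3
So F'(x) = 3x^3
Evaluate at x = 8:
F'(8) = 3 * 8^3
= 3 * 512
= 1536

1536


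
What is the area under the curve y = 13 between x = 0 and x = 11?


The area under a constant function y = 13 is a rectangle.
Width = 11 - 0 = 11
Height = 13
Area = width * height
= 11 * 13
= 143

143


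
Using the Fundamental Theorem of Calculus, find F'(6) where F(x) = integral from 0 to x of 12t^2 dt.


By the Fundamental Theorem of Calculus (Part 1):
If F(x) = integral from 0 to x of f(t) dt, then F'(x) = f(x)
Here f(t) = 12t^2
So F'(x) = 12x^2
Evaluate at x = 6:
F'(6) = 12 * 6^2
= 12 * 36
= 432

432


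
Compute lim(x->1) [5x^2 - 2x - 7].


Since polynomials are continuous, we use direct substitution.
lim(x->1) of 5x^2 - 2x - 7
= 5 * 1^2 - 2 * 1 - 7
= 5 - 2 - 7
= -4

-4


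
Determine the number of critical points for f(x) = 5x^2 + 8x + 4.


Find where f'(x) = 0:
f'(x) = 10x + 8
Set f'(x) = 0:
10x + 8 = 0
x = -8 / 10 = -4/5
This is a linear equation in x, so there is exactly one solution.
Number of critical points: 1

1


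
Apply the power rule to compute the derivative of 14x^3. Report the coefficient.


We apply the power rule: d/dx [ax^n] = a*n * x^(n-1)
d/dx [14x^3]
= 14 * 3 * x^(3-1)
= 42x^2
The coefficient is 42

42


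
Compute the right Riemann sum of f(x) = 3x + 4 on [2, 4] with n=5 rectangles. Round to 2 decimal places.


Right Riemann sum uses right endpoints of each subinterval.
Interval: [2, 4], n = 5
dx = (4 - 2) / 5 = 2/5
Right endpoints: [12/5, 14/5, 16/5, 18/5, 4]
f values: [56/5, 62/5, 68/5, 74/5, 16]
Sum = dx * (sum of f values)
= 2/5 * 68
= 136/5 = 27.20

27.20


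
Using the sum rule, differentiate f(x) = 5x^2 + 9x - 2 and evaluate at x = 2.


Differentiate term by term using power and sum rules:
f(x) = 5x^2 + 9x - 2
f'(x) = 10x + 9
Substitute x = 2:
f'(2) = 10 * 2 + 9
= 20 + 9
= 29

29


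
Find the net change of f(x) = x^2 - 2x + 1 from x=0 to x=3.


Net change = f(b) - f(a)
f(x) = x^2 - 2x + 1
Compute f(3):
f(3) = 1 * 3^2 - 2 * 3 + 1
= 9 - 6 + 1
= 4
Compute f(0):
f(0) = 1 * 0^2 - 2 * 0 + 1
= 0 + 0 + 1
= 1
Net change = 4 - 1 = 3

3


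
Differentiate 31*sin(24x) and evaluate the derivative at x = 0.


Apply the chain rule to differentiate 31*sin(24x):
d/dx [31*sin(24x)]
= 31 * cos(24x) * d/dx(24x)
= 31 * 24 * cos(24x)
= 744 * cos(24x)
Evaluate at x = 0:
= 744 * cos(0)
= 744 * 1
= 744

744


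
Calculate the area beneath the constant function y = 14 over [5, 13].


The area under a constant function y = 14 is a rectangle.
Width = 13 - 5 = 8
Height = 14
Area = width * height
= 8 * 14
= 112

112


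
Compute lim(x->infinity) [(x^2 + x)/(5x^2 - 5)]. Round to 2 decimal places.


For limits at infinity with equal-degree polynomials,
we compare leading coefficients.
Numerator leading term: x^2
Denominator leading term: 5x^2
Divide both by x^2:
lim = (1 + 1/x) / (5 - 5/x^2)
As x -> infinity, the 1/x and 1/x^2 terms vanish:
= 1/5 = 0.20

0.20


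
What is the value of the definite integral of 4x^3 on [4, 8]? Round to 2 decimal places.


Find the antiderivative of 4x^3:
F(x) = 4/4 * x^4
Apply the Fundamental Theorem of Calculus:
F(8) - F(4)
= 4/4 * 8^4 - 4/4 * 4^4
= 4/4 * (4096 - 256)
= 4/4 * 3840
= 3840 = 3840.00

3840.00


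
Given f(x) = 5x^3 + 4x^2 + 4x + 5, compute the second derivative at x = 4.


First derivative:
f'(x) = 15x^2 + 8x + 4
Second derivative:
f''(x) = 30x + 8
Substitute x = 4:
f''(4) = 30 * 4 + 8
= 120 + 8
= 128

128


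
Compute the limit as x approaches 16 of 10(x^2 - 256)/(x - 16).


Direct substitution gives 0/0, so we factor the numerator.
Factor: 10(x^2 - 256) = 10 * (x - 16)(x + 16)
Cancel the common factor (x - 16):
10(x^2 - 256)/(x - 16) = 10 * (x + 16)
Now substitute x = 16:
= 10 * (16 + 16) = 320

320


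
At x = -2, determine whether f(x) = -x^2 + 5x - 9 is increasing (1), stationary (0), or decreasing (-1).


Compute f'(x) to determine behavior:
f'(x) = -2x + 5
f'(-2) = -2 * (-2) + 5
= 4 + 5
= 9
Since f'(-2) > 0, the function is increasing (1)

1


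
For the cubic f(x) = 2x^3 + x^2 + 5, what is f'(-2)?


Differentiate f(x) = 2x^3 + x^2 + 5 term by term:
f'(x) = 6x^2 + 2x
Substitute x = -2:
f'(-2) = 6 * (-2)^2 + 2 * (-2) + 0
= 24 - 4 + 0
= 20

20


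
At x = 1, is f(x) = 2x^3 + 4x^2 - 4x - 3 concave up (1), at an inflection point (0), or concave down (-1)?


Concavity is determined by the sign of f''(x).
f(x) = 2x^3 + 4x^2 - 4x - 3
f'(x) = 6x^2 + 8x - 4
f''(x) = 12x + 8
f''(1) = 12 * 1 + 8
= 12 + 8
= 20
Since f''(1) > 0, the function is concave up (1)

1


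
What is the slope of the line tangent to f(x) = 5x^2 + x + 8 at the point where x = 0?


The slope of the tangent line equals f'(x) at the point.
f(x) = 5x^2 + x + 8
f'(x) = 10x + 1
At x = 0:
f'(0) = 10 * 0 + 1
= 0 + 1
= 1

1


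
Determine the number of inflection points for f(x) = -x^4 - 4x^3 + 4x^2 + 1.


Inflection points occur where f''(x) = 0 and concavity changes.
f(x) = -x^4 - 4x^3 + 4x^2 + 1
f'(x) = -4x^3 - 12x^2 + 8x
f''(x) = -12x^2 - 24x + 8
This is a quadratic in x. Use the discriminant to count real roots.
Discriminant = (-24)^2 - 4 * (-12) * 8
= 576 - (-384)
= 960
Since discriminant > 0, f''(x) = 0 has 2 distinct real solutions.
A quadratic with two distinct real roots changes sign at each root, so concavity changes at both.
Number of inflection points: 2

2


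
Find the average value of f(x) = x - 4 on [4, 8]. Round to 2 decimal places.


Average value = 1/(b-a) * integral from a to b of f(x) dx
First compute the integral of x - 4:
F(x) = (1/2)x^2 - 4x
F(8) = 1/2 * 64 - 4 * 8 = 0
F(4) = 1/2 * 16 - 4 * 4 = -8
Integral = 0 - (-8) = 8
Average = 8 / (8 - 4) = 8 / 4
= 2 = 2.00

2.00


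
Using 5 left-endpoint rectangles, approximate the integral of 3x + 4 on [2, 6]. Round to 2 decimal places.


Left Riemann sum uses left endpoints of each subinterval.
Interval: [2, 6], n = 5
dx = (6 - 2) / 5 = 4/5
Left endpoints: [2, 14/5, 18/5, 22/5, 26/5]
f values: [10, 62/5, 74/5, 86/5, 98/5]
Sum = dx * (sum of f values)
= 4/5 * 74
= 296/5 = 59.20

59.20


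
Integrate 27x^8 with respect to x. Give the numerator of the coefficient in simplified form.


Apply the power rule for integration:
integral of ax^n dx = a/(n+1) * x^(n+1) + C
integral of 27x^8 dx
= 27/9 * x^9 + C
= 3 * x^9 + C
The coefficient in lowest terms is 3 = 3/1, so its numerator is 3

3


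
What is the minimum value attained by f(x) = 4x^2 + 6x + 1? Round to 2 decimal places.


For a quadratic f(x) = ax^2 + bx + c with a > 0, the minimum is at the vertex.
Vertex x-coordinate: x = -b/(2a)
x = -(6) / (2 * 4)
x = -6/8 = -3/4
Substitute back to find the minimum value:
f(-3/4) = 4 * (-3/4)^2 + 6 * (-3/4) + 1
= 9/4 - 9/2 + 1
= -5/4 = -1.25

-1.25


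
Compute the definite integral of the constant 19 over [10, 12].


The integral of a constant k over [a, b] equals k * (b - a).
integral from 10 to 12 of 19 dx
= 19 * (12 - 10)
= 19 * 2
= 38

38


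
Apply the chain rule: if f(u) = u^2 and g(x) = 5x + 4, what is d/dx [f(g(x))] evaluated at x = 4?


Using the chain rule: (f(g(x)))' = f'(g(x)) * g'(x)
First, find g(4):
g(4) = 5 * 4 + 4 = 24
Next, f'(u) = 2u
And g'(x) = 5
So f'(g(4)) * g'(4)
= 2 * 24 * 5
= 240

240


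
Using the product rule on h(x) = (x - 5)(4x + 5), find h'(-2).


Let u(x) = x - 5 and v(x) = 4x + 5
u'(x) = 1
v'(x) = 4
Product rule: h'(x) = u'(x)*v(x) + u(x)*v'(x)
= 1 * (4x + 5) + (x - 5) * 4
At x = -2:
u(-2) = 1 * (-2) - 5 = -7
v(-2) = 4 * (-2) + 5 = -3
h'(-2) = 1 * (-3) + (-7) * 4
= -3 - 28
= -31

-31


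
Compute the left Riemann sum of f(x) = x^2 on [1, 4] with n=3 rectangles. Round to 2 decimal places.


Left Riemann sum uses left endpoints of each subinterval.
Interval: [1, 4], n = 3
dx = (4 - 1) / 3 = 1
Left endpoints: [1, 2, 3]
f values: [1, 4, 9]
Sum = dx * (sum of f values)
= 1 * 14
= 14 = 14.00

14.00


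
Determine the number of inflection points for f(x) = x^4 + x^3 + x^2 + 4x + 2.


Inflection points occur where f''(x) = 0 and concavity changes.
f(x) = x^4 + x^3 + x^2 + 4x + 2
f'(x) = 4x^3 + 3x^2 + 2x + 4
f''(x) = 12x^2 + 6x + 2
This is a quadratic in x. Use the discriminant to count real roots.
Discriminant = (6)^2 - 4 * 12 * 2
= 36 - 96
= -60
Since discriminant < 0, f''(x) = 0 has no real solutions.
Number of inflection points: 0

0


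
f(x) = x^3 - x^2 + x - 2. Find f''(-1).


First derivative:
f'(x) = 3x^2 - 2x + 1
Second derivative:
f''(x) = 6x - 2
Substitute x = -1:
f''(-1) = 6 * (-1) - 2
= -6 - 2
= -8

-8


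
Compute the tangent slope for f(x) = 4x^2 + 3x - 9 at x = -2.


The slope of the tangent line equals f'(x) at the point.
f(x) = 4x^2 + 3x - 9
f'(x) = 8x + 3
At x = -2:
f'(-2) = 8 * (-2) + 3
= -16 + 3
= -13

-13


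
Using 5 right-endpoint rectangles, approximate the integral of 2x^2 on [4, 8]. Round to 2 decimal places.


Right Riemann sum uses right endpoints of each subinterval.
Interval: [4, 8], n = 5
dx = (8 - 4) / 5 = 4/5
Right endpoints: [24/5, 28/5, 32/5, 36/5, 8]
f values: [1152/25, 1568/25, 2048/25, 2592/25, 128]
Sum = dx * (sum of f values)
= 4/5 * 2112/5
= 8448/25 = 337.92

337.92


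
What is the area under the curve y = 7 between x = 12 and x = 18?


The area under a constant function y = 7 is a rectangle.
Width = 18 - 12 = 6
Height = 7
Area = width * height
= 6 * 7
= 42

42


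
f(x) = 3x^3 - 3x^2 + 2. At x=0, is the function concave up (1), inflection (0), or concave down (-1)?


Concavity is determined by the sign of f''(x).
f(x) = 3x^3 - 3x^2 + 2
f'(x) = 9x^2 - 6x
f''(x) = 18x - 6
f''(0) = 18 * 0 - 6
= 0 - 6
= -6
Since f''(0) < 0, the function is concave down (-1)

-1


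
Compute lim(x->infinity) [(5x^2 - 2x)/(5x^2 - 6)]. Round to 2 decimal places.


For limits at infinity with equal-degree polynomials,
we compare leading coefficients.
Numerator leading term: 5x^2
Denominator leading term: 5x^2
Divide both by x^2:
lim = (5 - 2/x) / (5 - 6/x^2)
As x -> infinity, the 1/x and 1/x^2 terms vanish:
= 5/5 = 1 = 1.00

1.00


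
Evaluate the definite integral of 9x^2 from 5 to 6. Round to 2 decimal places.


Find the antiderivative of 9x^2:
F(x) = 9/3 * x^3
Apply the Fundamental Theorem of Calculus:
F(6) - F(5)
= 9/3 * 6^3 - 9/3 * 5^3
= 9/3 * (216 - 125)
= 9/3 * 91
= 273 = 273.00

273.00


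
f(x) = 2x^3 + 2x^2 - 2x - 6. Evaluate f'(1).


Differentiate f(x) = 2x^3 + 2x^2 - 2x - 6 term by term:
f'(x) = 6x^2 + 4x - 2
Substitute x = 1:
f'(1) = 6 * 1^2 + 4 * 1 - 2
= 6 + 4 - 2
= 8

8


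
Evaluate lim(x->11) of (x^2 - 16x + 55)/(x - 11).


Direct substitution gives 0/0, so we factor the numerator.
Factor: (x^2 - 16x + 55) = (x - 11)(x - 5)
Cancel the common factor (x - 11):
(x^2 - 16x + 55)/(x - 11) = (x - 5)
Now substitute x = 11:
= (11) - (5) = 6

6


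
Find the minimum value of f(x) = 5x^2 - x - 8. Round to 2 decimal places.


For a quadratic f(x) = ax^2 + bx + c with a > 0, the minimum is at the vertex.
Vertex x-coordinate: x = -b/(2a)
x = -(-1) / (2 * 5)
x = 1/10
Substitute back to find the minimum value:
f(1/10) = 5 * (1/10)^2 - 1 * (1/10) - 8
= 1/20 - 1/10 - 8
= -161/20 = -8.05

-8.05


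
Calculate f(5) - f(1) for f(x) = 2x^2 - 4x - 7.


Net change = f(b) - f(a)
f(x) = 2x^2 - 4x - 7
Compute f(5):
f(5) = 2 * 5^2 - 4 * 5 - 7
= 50 - 20 - 7
= 23
Compute f(1):
f(1) = 2 * 1^2 - 4 * 1 - 7
= 2 - 4 - 7
= -9
Net change = 23 - (-9) = 32

32


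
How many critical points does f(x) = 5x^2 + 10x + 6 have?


Find where f'(x) = 0:
f'(x) = 10x + 10
Set f'(x) = 0:
10x + 10 = 0
x = -10 / 10 = -1
This is a linear equation in x, so there is exactly one solution.
Number of critical points: 1

1


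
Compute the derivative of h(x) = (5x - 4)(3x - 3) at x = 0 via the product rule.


Let u(x) = 5x - 4 and v(x) = 3x - 3
u'(x) = 5
v'(x) = 3
Product rule: h'(x) = u'(x)*v(x) + u(x)*v'(x)
= 5 * (3x - 3) + (5x - 4) * 3
At x = 0:
u(0) = 5 * 0 - 4 = -4
v(0) = 3 * 0 - 3 = -3
h'(0) = 5 * (-3) + (-4) * 3
= -15 - 12
= -27

-27


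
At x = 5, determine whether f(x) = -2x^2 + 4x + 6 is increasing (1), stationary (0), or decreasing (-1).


Compute f'(x) to determine behavior:
f'(x) = -4x + 4
f'(5) = -4 * 5 + 4
= -20 + 4
= -16
Since f'(5) < 0, the function is decreasing (-1)

-1


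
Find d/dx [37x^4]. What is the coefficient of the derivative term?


We apply the power rule: d/dx [ax^n] = a*n * x^(n-1)
d/dx [37x^4]
= 37 * 4 * x^(4-1)
= 148x^3
The coefficient is 148

148


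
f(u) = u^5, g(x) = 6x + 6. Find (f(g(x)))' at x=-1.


Using the chain rule: (f(g(x)))' = f'(g(x)) * g'(x)
First, find g(-1):
g(-1) = 6 * (-1) + 6 = 0
Next, f'(u) = 5u^4
And g'(x) = 6
So f'(g(-1)) * g'(-1)
= 5 * 0^4 * 6
= 5 * 0 * 6
= 0

0


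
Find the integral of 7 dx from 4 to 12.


The integral of a constant k over [a, b] equals k * (b - a).
integral from 4 to 12 of 7 dx
= 7 * (12 - 4)
= 7 * 8
= 56

56


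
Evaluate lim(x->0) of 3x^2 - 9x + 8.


Since polynomials are continuous, we use direct substitution.
lim(x->0) of 3x^2 - 9x + 8
= 3 * 0^2 - 9 * 0 + 8
= 0 + 0 + 8
= 8

8


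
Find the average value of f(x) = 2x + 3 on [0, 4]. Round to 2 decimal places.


Average value = 1/(b-a) * integral from a to b of f(x) dx
First compute the integral of 2x + 3:
F(x) = x^2 + 3x
F(4) = 1 * 16 + 3 * 4 = 28
F(0) = 1 * 0 + 3 * 0 = 0
Integral = 28 - 0 = 28
Average = 28 / (4 - 0) = 28 / 4
= 7 = 7.00

7.00


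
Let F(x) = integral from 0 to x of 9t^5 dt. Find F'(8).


By the Fundamental Theorem of Calculus (Part 1):
If F(x) = integral from 0 to x of f(t) dt, then F'(x) = f(x)
Here f(t) = 9t^5
So F'(x) = 9x^5
Evaluate at x = 8:
F'(8) = 9 * 8^5
= 9 * 32768
= 294912

294912


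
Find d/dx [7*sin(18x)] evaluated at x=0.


Apply the chain rule to differentiate 7*sin(18x):
d/dx [7*sin(18x)]
= 7 * cos(18x) * d/dx(18x)
= 7 * 18 * cos(18x)
= 126 * cos(18x)
Evaluate at x = 0:
= 126 * cos(0)
= 126 * 1
= 126

126


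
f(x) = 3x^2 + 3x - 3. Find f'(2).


Differentiate term by term using power and sum rules:
f(x) = 3x^2 + 3x - 3
f'(x) = 6x + 3
Substitute x = 2:
f'(2) = 6 * 2 + 3
= 12 + 3
= 15

15


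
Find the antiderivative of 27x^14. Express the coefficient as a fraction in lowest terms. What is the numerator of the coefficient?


Apply the power rule for integration:
integral of ax^n dx = a/(n+1) * x^(n+1) + C
integral of 27x^14 dx
= 27/15 * x^15 + C
= 9/5 * x^15 + C
The coefficient in lowest terms is 9/5, and its numerator is 9

9


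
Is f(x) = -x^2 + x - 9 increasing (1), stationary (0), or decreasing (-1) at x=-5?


Compute f'(x) to determine behavior:
f'(x) = -2x + 1
f'(-5) = -2 * (-5) + 1
= 10 + 1
= 11
Since f'(-5) > 0, the function is increasing (1)

1


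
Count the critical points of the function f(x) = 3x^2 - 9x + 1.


Find where f'(x) = 0:
f'(x) = 6x - 9
Set f'(x) = 0:
6x - 9 = 0
x = 9 / 6 = 3/2
This is a linear equation in x, so there is exactly one solution.
Number of critical points: 1

1


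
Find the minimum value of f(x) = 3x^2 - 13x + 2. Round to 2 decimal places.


For a quadratic f(x) = ax^2 + bx + c with a > 0, the minimum is at the vertex.
Vertex x-coordinate: x = -b/(2a)
x = -(-13) / (2 * 3)
x = 13/6
Substitute back to find the minimum value:
f(13/6) = 3 * (13/6)^2 - 13 * (13/6) + 2
= 169/12 - 169/6 + 2
= -145/12 ≈ -12.08

-12.08


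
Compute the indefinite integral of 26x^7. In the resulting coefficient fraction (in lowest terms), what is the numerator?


Apply the power rule for integration:
integral of ax^n dx = a/(n+1) * x^(n+1) + C
integral of 26x^7 dx
= 26/8 * x^8 + C
= 13/4 * x^8 + C
The coefficient in lowest terms is 13/4, and its numerator is 13

13


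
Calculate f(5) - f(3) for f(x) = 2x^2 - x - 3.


Net change = f(b) - f(a)
f(x) = 2x^2 - x - 3
Compute f(5):
f(5) = 2 * 5^2 - 1 * 5 - 3
= 50 - 5 - 3
= 42
Compute f(3):
f(3) = 2 * 3^2 - 1 * 3 - 3
= 18 - 3 - 3
= 12
Net change = 42 - 12 = 30

30


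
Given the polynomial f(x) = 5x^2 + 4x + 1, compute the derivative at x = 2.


Differentiate term by term using power and sum rules:
f(x) = 5x^2 + 4x + 1
f'(x) = 10x + 4
Substitute x = 2:
f'(2) = 10 * 2 + 4
= 20 + 4
= 24

24


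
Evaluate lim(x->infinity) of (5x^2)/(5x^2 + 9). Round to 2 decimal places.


For limits at infinity with equal-degree polynomials,
we compare leading coefficients.
Numerator leading term: 5x^2
Denominator leading term: 5x^2
Divide both by x^2:
lim = (5) / (5 + 9/x^2)
As x -> infinity, the 1/x and 1/x^2 terms vanish:
= 5/5 = 1 = 1.00

1.00


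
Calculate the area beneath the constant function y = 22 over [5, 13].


The area under a constant function y = 22 is a rectangle.
Width = 13 - 5 = 8
Height = 22
Area = width * height
= 8 * 22
= 176

176


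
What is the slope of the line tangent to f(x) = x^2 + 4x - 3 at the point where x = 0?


The slope of the tangent line equals f'(x) at the point.
f(x) = x^2 + 4x - 3
f'(x) = 2x + 4
At x = 0:
f'(0) = 2 * 0 + 4
= 0 + 4
= 4

4


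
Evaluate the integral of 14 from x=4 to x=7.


The integral of a constant k over [a, b] equals k * (b - a).
integral from 4 to 7 of 14 dx
= 14 * (7 - 4)
= 14 * 3
= 42

42


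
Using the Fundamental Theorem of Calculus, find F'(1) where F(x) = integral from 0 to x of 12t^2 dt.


By the Fundamental Theorem of Calculus (Part 1):
If F(x) = integral from 0 to x of f(t) dt, then F'(x) = f(x)
Here f(t) = 12t^2
So F'(x) = 12x^2
Evaluate at x = 1:
F'(1) = 12 * 1^2
= 12 * 1
= 12

12


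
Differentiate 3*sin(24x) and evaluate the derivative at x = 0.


Apply the chain rule to differentiate 3*sin(24x):
d/dx [3*sin(24x)]
= 3 * cos(24x) * d/dx(24x)
= 3 * 24 * cos(24x)
= 72 * cos(24x)
Evaluate at x = 0:
= 72 * cos(0)
= 72 * 1
= 72

72
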